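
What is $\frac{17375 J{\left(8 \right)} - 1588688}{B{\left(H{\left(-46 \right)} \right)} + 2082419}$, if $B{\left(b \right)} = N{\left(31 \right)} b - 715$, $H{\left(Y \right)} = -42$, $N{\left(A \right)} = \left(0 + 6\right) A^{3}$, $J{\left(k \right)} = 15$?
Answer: $\frac{1328063}{5425628} \approx 0.24478$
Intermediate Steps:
$N{\left(A \right)} = 6 A^{3}$
$B{\left(b \right)} = -715 + 178746 b$ ($B{\left(b \right)} = 6 \cdot 31^{3} b - 715 = 6 \cdot 29791 b - 715 = 178746 b - 715 = -715 + 178746 b$)
$\frac{17375 J{\left(8 \right)} - 1588688}{B{\left(H{\left(-46 \right)} \right)} + 2082419} = \frac{17375 \cdot 15 - 1588688}{\left(-715 + 178746 \left(-42\right)\right) + 2082419} = \frac{260625 - 1588688}{\left(-715 - 7507332\right) + 2082419} = - \frac{1328063}{-7508047 + 2082419} = - \frac{1328063}{-5425628} = \left(-1328063\right) \left(- \frac{1}{5425628}\right) = \frac{1328063}{5425628}$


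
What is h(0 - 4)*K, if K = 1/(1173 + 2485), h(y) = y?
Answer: -2/1829 ≈ -0.0010935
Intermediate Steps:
K = 1/3658 ≈ 0.00027337
h(0 - 4)*K = (0 - 4)*(1/3658) = -4*1/3658 = -2/1829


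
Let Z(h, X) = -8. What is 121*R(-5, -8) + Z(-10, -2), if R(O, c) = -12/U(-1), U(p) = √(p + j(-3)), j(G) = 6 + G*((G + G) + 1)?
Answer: -8 - 726*√5/5 ≈ -332.68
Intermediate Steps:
j(G) = 6 + G*(1 + 2*G) (j(G) = 6 + G*(2*G + 1) = 6 + G*(1 + 2*G))
U(p) = √(21 + p) (U(p) = √(p + (6 - 3 + 2*(-3)²)) = √(p + (6 - 3 + 2*9)) = √(p + (6 - 3 + 18)) = √(p + 21) = √(21 + p))
R(O, c) = -6*√5/5 (R(O, c) = -12/√(21 - 1) = -12*√5/10 = -6*√5/5)
121*R(-5, -8) + Z(-10, -2) = 121*(-6*√5/5) - 8 = -726*√5/5 - 8 = -8 - 726*√5/5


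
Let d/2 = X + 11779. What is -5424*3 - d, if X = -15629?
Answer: -8572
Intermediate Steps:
d = -7700 (d = 2*(-15629 + 11779) = 2*(-3850) = -7700)
-5424*3 - d = -5424*3 - 1*(-7700) = -16272 + 7700 = -8572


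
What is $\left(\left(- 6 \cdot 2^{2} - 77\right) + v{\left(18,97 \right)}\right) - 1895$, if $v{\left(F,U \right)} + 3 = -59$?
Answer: $-2058$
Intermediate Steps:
$v{\left(F,U \right)} = -62$ ($v{\left(F,U \right)} = -3 - 59 = -62$)
$\left(\left(- 6 \cdot 2^{2} - 77\right) + v{\left(18,97 \right)}\right) - 1895 = \left(\left(- 6 \cdot 2^{2} - 77\right) - 62\right) - 1895 = \left(\left(\left(-6\right) 4 - 77\right) - 62\right) - 1895 = \left(\left(-24 - 77\right) - 62\right) - 1895 = \left(-101 - 62\right) - 1895 = -163 - 1895 = -2058$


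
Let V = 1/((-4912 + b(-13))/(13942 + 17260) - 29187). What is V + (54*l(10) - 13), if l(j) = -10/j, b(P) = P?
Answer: -61016777035/910697699 ≈ -67.000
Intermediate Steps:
V = -31202/910697699 (V = 1/((-4912 - 13)/(13942 + 17260) - 29187) = 1/(-4925/31202 - 29187) = 1/(-910697699/31202) = -31202/910697699 ≈ -3.4262e-5)
V + (54*l(10) - 13) = -31202/910697699 + (54*(-10/10) - 13) = -31202/910697699 + (54*(-10*1/10) - 13) = -31202/910697699 + (54*(-1) - 13) = -31202/910697699 + (-54 - 13) = -31202/910697699 - 67 = -61016777035/910697699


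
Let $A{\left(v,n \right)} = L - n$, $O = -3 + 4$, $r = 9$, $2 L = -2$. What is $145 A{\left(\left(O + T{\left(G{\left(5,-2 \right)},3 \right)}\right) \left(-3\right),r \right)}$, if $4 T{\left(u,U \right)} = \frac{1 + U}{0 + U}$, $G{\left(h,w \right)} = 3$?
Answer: $-1450$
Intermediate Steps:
$L = -1$ ($L = \frac{1}{2} \left(-2\right) = -1$)
$T{\left(u,U \right)} = \frac{1 + U}{4 U}$ ($T{\left(u,U \right)} = \frac{\left(1 + U\right) \frac{1}{0 + U}}{4} = \frac{\left(1 + U\right) \frac{1}{U}}{4} = \frac{\frac{1}{U} \left(1 + U\right)}{4} = \frac{1 + U}{4 U}$)
$O = 1$
$A{\left(v,n \right)} = -1 - n$
$145 A{\left(\left(O + T{\left(G{\left(5,-2 \right)},3 \right)}\right) \left(-3\right),r \right)} = 145 \left(-1 - 9\right) = 145 \left(-10\right) = -1450$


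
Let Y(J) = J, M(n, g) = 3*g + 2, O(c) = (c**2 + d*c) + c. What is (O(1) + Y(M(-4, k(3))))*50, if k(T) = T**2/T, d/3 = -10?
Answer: -850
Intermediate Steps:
d = -30 (d = 3*(-10) = -30)
O(c) = c**2 - 29*c (O(c) = (c**2 - 30*c) + c = c**2 - 29*c)
k(T) = T
M(n, g) = 2 + 3*g
(O(1) + Y(M(-4, k(3))))*50 = (1*(-29 + 1) + (2 + 3*3))*50 = (1*(-28) + (2 + 9))*50 = (-28 + 11)*50 = -17*50 = -850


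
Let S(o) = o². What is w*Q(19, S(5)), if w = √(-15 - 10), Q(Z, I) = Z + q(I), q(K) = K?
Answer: 220*I ≈ 220.0*I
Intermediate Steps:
Q(Z, I) = I + Z (Q(Z, I) = Z + I = I + Z)
w = 5*I (w = √(-25) = 5*I ≈ 5.0*I)
w*Q(19, S(5)) = (5*I)*(5² + 19) = (5*I)*(25 + 19) = (5*I)*44 = 220*I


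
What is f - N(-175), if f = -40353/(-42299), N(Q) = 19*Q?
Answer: 140684528/42299 ≈ 3326.0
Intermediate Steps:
f = 40353/42299 (f = -40353*(-1/42299) = 40353/42299 ≈ 0.95399)
f - N(-175) = 40353/42299 - 19*(-175) = 40353/42299 - 1*(-3325) = 40353/42299 + 3325 = 140684528/42299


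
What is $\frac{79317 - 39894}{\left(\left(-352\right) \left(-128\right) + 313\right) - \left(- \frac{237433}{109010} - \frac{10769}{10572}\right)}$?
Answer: $\frac{22716591501780}{26144678446523} \approx 0.86888$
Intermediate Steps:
$\frac{79317 - 39894}{\left(\left(-352\right) \left(-128\right) + 313\right) - \left(- \frac{237433}{109010} - \frac{10769}{10572}\right)} = \frac{39423}{\left(45056 + 313\right) - - \frac{1842035183}{576226860}} = \frac{39423}{45369 + \left(\frac{10769}{10572} + \frac{237433}{109010}\right)} = \frac{39423}{45369 + \frac{1842035183}{576226860}} = \frac{39423}{\frac{26144678446523}{576226860}} = 39423 \cdot \frac{576226860}{26144678446523} = \frac{22716591501780}{26144678446523}$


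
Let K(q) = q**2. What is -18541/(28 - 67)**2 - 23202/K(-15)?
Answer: -4384663/38025 ≈ -115.31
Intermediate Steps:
-18541/(28 - 67)**2 - 23202/K(-15) = -18541/(28 - 67)**2 - 23202/((-15)**2) = -18541/((-39)**2) - 23202/225 = -18541/1521 - 23202*1/225 = -18541*1/1521 - 2578/25 = -18541/1521 - 2578/25 = -4384663/38025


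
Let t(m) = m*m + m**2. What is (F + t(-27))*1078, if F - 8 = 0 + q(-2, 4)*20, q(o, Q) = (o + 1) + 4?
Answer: 1645028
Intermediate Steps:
t(m) = 2*m**2 (t(m) = m**2 + m**2 = 2*m**2)
q(o, Q) = 5 + o (q(o, Q) = (1 + o) + 4 = 5 + o)
F = 68 (F = 8 + (0 + (5 - 2)*20) = 8 + (0 + 3*20) = 8 + (0 + 60) = 8 + 60 = 68)
(F + t(-27))*1078 = (68 + 2*(-27)**2)*1078 = (68 + 2*729)*1078 = (68 + 1458)*1078 = 1526*1078 = 1645028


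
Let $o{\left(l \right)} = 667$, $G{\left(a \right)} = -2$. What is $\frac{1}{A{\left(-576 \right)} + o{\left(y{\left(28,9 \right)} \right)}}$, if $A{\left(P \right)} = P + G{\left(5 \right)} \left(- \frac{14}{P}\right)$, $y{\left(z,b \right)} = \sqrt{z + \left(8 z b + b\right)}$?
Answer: $\frac{144}{13097} \approx 0.010995$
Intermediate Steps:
$y{\left(z,b \right)} = \sqrt{b + z + 8 b z}$ ($y{\left(z,b \right)} = \sqrt{z + \left(8 b z + b\right)} = \sqrt{z + \left(b + 8 b z\right)} = \sqrt{b + z + 8 b z}$)
$A{\left(P \right)} = P + \frac{28}{P}$ ($A{\left(P \right)} = P - 2 \left(- \frac{14}{P}\right) = P + \frac{28}{P}$)
$\frac{1}{A{\left(-576 \right)} + o{\left(y{\left(28,9 \right)} \right)}} = \frac{1}{\left(-576 + \frac{28}{-576}\right) + 667} = \frac{1}{\left(-576 + 28 \left(- \frac{1}{576}\right)\right) + 667} = \frac{1}{\left(-576 - \frac{7}{144}\right) + 667} = \frac{1}{- \frac{82951}{144} + 667} = \frac{1}{\frac{13097}{144}} = \frac{144}{13097}$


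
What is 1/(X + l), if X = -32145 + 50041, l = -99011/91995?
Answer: 91995/1646243509 ≈ 5.5882e-5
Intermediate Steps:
l = -99011/91995 (l = -99011*1/91995 = -99011/91995 ≈ -1.0763)
X = 17896
1/(X + l) = 1/(17896 - 99011/91995) = 1/(1646243509/91995) = 91995/1646243509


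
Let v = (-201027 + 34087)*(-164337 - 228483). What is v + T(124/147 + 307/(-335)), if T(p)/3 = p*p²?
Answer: 2610472792168035052424531/39807524460375 ≈ 6.5577e+10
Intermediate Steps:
T(p) = 3*p³ (T(p) = 3*(p*p²) = 3*p³)
v = 65577370800 (v = -166940*(-392820) = 65577370800)
v + T(124/147 + 307/(-335)) = 65577370800 + 3*(124/147 + 307/(-335))³ = 65577370800 + 3*(124*(1/147) + 307*(-1/335))³ = 65577370800 + 3*(124/147 - 307/335)³ = 65577370800 + 3*(-3589/49245)³ = 65577370800 + 3*(-46229625469/119422573381125) = 65577370800 - 46229625469/39807524460375 = 2610472792168035052424531/39807524460375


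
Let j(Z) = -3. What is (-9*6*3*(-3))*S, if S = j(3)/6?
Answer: -243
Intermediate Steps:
S = -½ (S = -3/6 = -3*⅙ = -½ ≈ -0.50000)
(-9*6*3*(-3))*S = -9*6*3*(-3)*(-½) = -162*(-3)*(-½) = -9*(-54)*(-½) = 486*(-½) = -243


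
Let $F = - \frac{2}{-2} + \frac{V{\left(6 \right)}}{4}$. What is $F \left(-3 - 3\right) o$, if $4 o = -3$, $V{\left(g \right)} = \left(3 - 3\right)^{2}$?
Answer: $\frac{9}{2} \approx 4.5$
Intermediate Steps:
$V{\left(g \right)} = 0$ ($V{\left(g \right)} = 0^{2} = 0$)
$o = - \frac{3}{4}$ ($o = \frac{1}{4} \left(-3\right) = - \frac{3}{4} \approx -0.75$)
$F = 1$ ($F = - \frac{2}{-2} + \frac{0}{4} = \left(-2\right) \left(- \frac{1}{2}\right) + 0 \cdot \frac{1}{4} = 1 + 0 = 1$)
$F \left(-3 - 3\right) o = 1 \left(-3 - 3\right) \left(- \frac{3}{4}\right) = 1 \left(-6\right) \left(- \frac{3}{4}\right) = \left(-6\right) \left(- \frac{3}{4}\right) = \frac{9}{2}$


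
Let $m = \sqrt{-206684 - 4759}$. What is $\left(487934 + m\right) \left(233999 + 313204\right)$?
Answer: $266998948602 + 547203 i \sqrt{211443} \approx 2.67 \cdot 10^{11} + 2.5162 \cdot 10^{8} i$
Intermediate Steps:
$m = i \sqrt{211443}$ ($m = \sqrt{-206684 + \left(-31298 + 26539\right)} = \sqrt{-206684 - 4759} = \sqrt{-211443} = i \sqrt{211443} \approx 459.83 i$)
$\left(487934 + m\right) \left(233999 + 313204\right) = \left(487934 + i \sqrt{211443}\right) \left(233999 + 313204\right) = \left(487934 + i \sqrt{211443}\right) 547203 = 266998948602 + 547203 i \sqrt{211443}$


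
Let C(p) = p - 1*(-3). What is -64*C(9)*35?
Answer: -26880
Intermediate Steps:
C(p) = 3 + p (C(p) = p + 3 = 3 + p)
-64*C(9)*35 = -64*(3 + 9)*35 = -64*12*35 = -768*35 = -26880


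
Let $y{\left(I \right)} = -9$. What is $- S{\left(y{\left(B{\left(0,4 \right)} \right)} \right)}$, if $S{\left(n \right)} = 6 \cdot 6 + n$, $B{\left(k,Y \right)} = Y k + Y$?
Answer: $-27$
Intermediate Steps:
$B{\left(k,Y \right)} = Y + Y k$
$S{\left(n \right)} = 36 + n$
$- S{\left(y{\left(B{\left(0,4 \right)} \right)} \right)} = - (36 - 9) = \left(-1\right) 27 = -27$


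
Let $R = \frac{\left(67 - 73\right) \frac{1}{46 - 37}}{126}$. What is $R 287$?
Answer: $- \frac{41}{27} \approx -1.5185$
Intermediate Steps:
$R = - \frac{1}{189}$ ($R = - \frac{6}{9} \cdot \frac{1}{126} = \left(-6\right) \frac{1}{9} \cdot \frac{1}{126} = \left(- \frac{2}{3}\right) \frac{1}{126} = - \frac{1}{189} \approx -0.005291$)
$R 287 = \left(- \frac{1}{189}\right) 287 = - \frac{41}{27}$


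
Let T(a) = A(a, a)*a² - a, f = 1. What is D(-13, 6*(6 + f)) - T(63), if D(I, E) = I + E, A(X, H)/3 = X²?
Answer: -47258791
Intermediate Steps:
A(X, H) = 3*X²
D(I, E) = E + I
T(a) = -a + 3*a⁴ (T(a) = (3*a²)*a² - a = 3*a⁴ - a = -a + 3*a⁴)
D(-13, 6*(6 + f)) - T(63) = (6*(6 + 1) - 13) - (-1*63 + 3*63⁴) = (6*7 - 13) - (-63 + 3*15752961) = (42 - 13) - (-63 + 47258883) = 29 - 1*47258820 = 29 - 47258820 = -47258791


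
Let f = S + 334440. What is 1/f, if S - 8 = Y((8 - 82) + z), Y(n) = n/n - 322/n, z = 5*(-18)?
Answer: 82/27424979 ≈ 2.9900e-6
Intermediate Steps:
z = -90
Y(n) = 1 - 322/n
S = 899/82 (S = 8 + (-322 + ((8 - 82) - 90))/((8 - 82) - 90) = 8 + (-322 + (-74 - 90))/(-74 - 90) = 8 + (-322 - 164)/(-164) = 8 - 1/164*(-486) = 8 + 243/82 = 899/82 ≈ 10.963)
f = 27424979/82 (f = 899/82 + 334440 = 27424979/82 ≈ 3.3445e+5)
1/f = 1/(27424979/82) = 82/27424979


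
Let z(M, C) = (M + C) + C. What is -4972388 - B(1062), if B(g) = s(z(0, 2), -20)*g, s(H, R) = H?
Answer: -4976636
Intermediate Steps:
z(M, C) = M + 2*C (z(M, C) = (C + M) + C = M + 2*C)
B(g) = 4*g (B(g) = (0 + 2*2)*g = (0 + 4)*g = 4*g)
-4972388 - B(1062) = -4972388 - 4*1062 = -4972388 - 1*4248 = -4972388 - 4248 = -4976636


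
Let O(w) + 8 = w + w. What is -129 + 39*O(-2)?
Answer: -597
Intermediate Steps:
O(w) = -8 + 2*w (O(w) = -8 + (w + w) = -8 + 2*w)
-129 + 39*O(-2) = -129 + 39*(-8 + 2*(-2)) = -129 + 39*(-8 - 4) = -129 + 39*(-12) = -129 - 468 = -597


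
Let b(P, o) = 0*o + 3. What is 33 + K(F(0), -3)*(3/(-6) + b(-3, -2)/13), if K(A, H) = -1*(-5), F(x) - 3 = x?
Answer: 823/26 ≈ 31.654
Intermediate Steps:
F(x) = 3 + x
K(A, H) = 5
b(P, o) = 3 (b(P, o) = 0 + 3 = 3)
33 + K(F(0), -3)*(3/(-6) + b(-3, -2)/13) = 33 + 5*(3/(-6) + 3/13) = 33 + 5*(3*(-⅙) + 3*(1/13)) = 33 + 5*(-½ + 3/13) = 33 + 5*(-7/26) = 33 - 35/26 = 823/26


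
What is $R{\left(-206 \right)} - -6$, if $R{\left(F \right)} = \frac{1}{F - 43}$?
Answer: $\frac{1493}{249} \approx 5.996$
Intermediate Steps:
$R{\left(F \right)} = \frac{1}{-43 + F}$
$R{\left(-206 \right)} - -6 = \frac{1}{-43 - 206} - -6 = \frac{1}{-249} + 6 = - \frac{1}{249} + 6 = \frac{1493}{249}$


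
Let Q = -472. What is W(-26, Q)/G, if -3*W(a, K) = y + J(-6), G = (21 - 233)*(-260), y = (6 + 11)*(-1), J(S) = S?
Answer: 23/165360 ≈ 0.00013909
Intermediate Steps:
y = -17 (y = 17*(-1) = -17)
G = 55120 (G = -212*(-260) = 55120)
W(a, K) = 23/3 (W(a, K) = -(-17 - 6)/3 = -⅓*(-23) = 23/3)
W(-26, Q)/G = (23/3)/55120 = (23/3)*(1/55120) = 23/165360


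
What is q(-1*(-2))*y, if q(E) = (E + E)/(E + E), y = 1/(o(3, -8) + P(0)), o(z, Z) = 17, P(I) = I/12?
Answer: 1/17 ≈ 0.058824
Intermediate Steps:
P(I) = I/12 (P(I) = I*(1/12) = I/12)
y = 1/17 (y = 1/(17 + (1/12)*0) = 1/(17 + 0) = 1/17 ≈ 0.058824)
q(E) = 1 (q(E) = (2*E)/((2*E)) = (2*E)*(1/(2*E)) = 1)
q(-1*(-2))*y = 1*(1/17) = 1/17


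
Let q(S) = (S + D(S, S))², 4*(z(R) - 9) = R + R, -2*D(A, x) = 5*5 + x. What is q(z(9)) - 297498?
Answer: -4759439/16 ≈ -2.9747e+5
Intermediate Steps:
D(A, x) = -25/2 - x/2 (D(A, x) = -(5*5 + x)/2 = -(25 + x)/2 = -25/2 - x/2)
z(R) = 9 + R/2 (z(R) = 9 + (R + R)/4 = 9 + (2*R)/4 = 9 + R/2)
q(S) = (-25/2 + S/2)² (q(S) = (S + (-25/2 - S/2))² = (-25/2 + S/2)²)
q(z(9)) - 297498 = (-25 + (9 + (½)*9))²/4 - 297498 = (-25 + (9 + 9/2))²/4 - 297498 = (-25 + 27/2)²/4 - 297498 = (-23/2)²/4 - 297498 = (¼)*(529/4) - 297498 = 529/16 - 297498 = -4759439/16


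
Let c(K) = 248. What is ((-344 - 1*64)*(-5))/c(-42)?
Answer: 255/31 ≈ 8.2258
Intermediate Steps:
((-344 - 1*64)*(-5))/c(-42) = ((-344 - 1*64)*(-5))/248 = ((-344 - 64)*(-5))*(1/248) = -408*(-5)*(1/248) = 2040*(1/248) = 255/31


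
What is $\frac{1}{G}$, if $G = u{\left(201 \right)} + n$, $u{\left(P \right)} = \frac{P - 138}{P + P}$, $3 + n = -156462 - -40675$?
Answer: $- \frac{134}{15515839} \approx -8.6363 \cdot 10^{-6}$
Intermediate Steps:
$n = -115790$ ($n = -3 - 115787 = -115790$)
$u{\left(P \right)} = \frac{-138 + P}{2 P}$ ($u{\left(P \right)} = \frac{P - 138}{2 P} = \left(-138 + P\right) \frac{1}{2 P} = \frac{-138 + P}{2 P}$)
$G = - \frac{15515839}{134}$ ($G = \frac{-138 + 201}{2 \cdot 201} - 115790 = \frac{1}{2} \cdot \frac{1}{201} \cdot 63 - 115790 = \frac{21}{134} - 115790 = - \frac{15515839}{134} \approx -1.1579 \cdot 10^{5}$)
$\frac{1}{G} = \frac{1}{- \frac{15515839}{134}} = - \frac{134}{15515839}$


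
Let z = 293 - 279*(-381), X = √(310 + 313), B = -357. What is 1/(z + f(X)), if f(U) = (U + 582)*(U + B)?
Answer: -100559/10080573106 - 225*√623/10080573106 ≈ -1.0533e-5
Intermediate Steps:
X = √623 ≈ 24.960
z = 106592 (z = 293 + 106299 = 106592)
f(U) = (-357 + U)*(582 + U) (f(U) = (U + 582)*(U - 357) = (582 + U)*(-357 + U) = (-357 + U)*(582 + U))
1/(z + f(X)) = 1/(106592 + (-207774 + (√623)² + 225*√623)) = 1/(106592 + (-207774 + 623 + 225*√623)) = 1/(106592 + (-207151 + 225*√623)) = 1/(-100559 + 225*√623)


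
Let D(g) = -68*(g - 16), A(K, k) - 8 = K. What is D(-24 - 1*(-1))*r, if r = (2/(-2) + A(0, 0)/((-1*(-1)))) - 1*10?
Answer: -7956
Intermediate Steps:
A(K, k) = 8 + K
D(g) = 1088 - 68*g (D(g) = -68*(-16 + g) = 1088 - 68*g)
r = -3 (r = (2/(-2) + (8 + 0)/((-1*(-1)))) - 1*10 = (2*(-1/2) + 8/1) - 10 = (-1 + 8*1) - 10 = (-1 + 8) - 10 = 7 - 10 = -3)
D(-24 - 1*(-1))*r = (1088 - 68*(-24 - 1*(-1)))*(-3) = (1088 - 68*(-24 + 1))*(-3) = (1088 - 68*(-23))*(-3) = (1088 + 1564)*(-3) = 2652*(-3) = -7956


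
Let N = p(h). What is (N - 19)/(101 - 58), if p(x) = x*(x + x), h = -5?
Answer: 31/43 ≈ 0.72093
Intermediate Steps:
p(x) = 2*x**2 (p(x) = x*(2*x) = 2*x**2)
N = 50 (N = 2*(-5)**2 = 2*25 = 50)
(N - 19)/(101 - 58) = (50 - 19)/(101 - 58) = 31/43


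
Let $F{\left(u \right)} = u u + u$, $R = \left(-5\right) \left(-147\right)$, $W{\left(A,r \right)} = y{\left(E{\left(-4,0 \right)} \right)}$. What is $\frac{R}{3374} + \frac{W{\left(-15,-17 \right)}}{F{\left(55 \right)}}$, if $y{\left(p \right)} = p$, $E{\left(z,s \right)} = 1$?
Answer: $\frac{161941}{742280} \approx 0.21817$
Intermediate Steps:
$W{\left(A,r \right)} = 1$
$R = 735$
$F{\left(u \right)} = u + u^{2}$ ($F{\left(u \right)} = u^{2} + u = u + u^{2}$)
$\frac{R}{3374} + \frac{W{\left(-15,-17 \right)}}{F{\left(55 \right)}} = \frac{735}{3374} + 1 \frac{1}{55 \left(1 + 55\right)} = 735 \cdot \frac{1}{3374} + 1 \frac{1}{55 \cdot 56} = \frac{105}{482} + 1 \cdot \frac{1}{3080} = \frac{105}{482} + \frac{1}{3080} = \frac{161941}{742280}$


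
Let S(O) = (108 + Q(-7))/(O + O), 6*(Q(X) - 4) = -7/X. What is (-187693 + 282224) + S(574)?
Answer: 651130201/6888 ≈ 94531.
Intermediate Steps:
Q(X) = 4 - 7/(6*X) (Q(X) = 4 + (-7/X)/6 = 4 - 7/(6*X))
S(O) = 673/(12*O) (S(O) = (108 + (4 - 7/6/(-7)))/(O + O) = (108 + (4 - 7/6*(-⅐)))/((2*O)) = (108 + (4 + ⅙))*(1/(2*O)) = (108 + 25/6)*(1/(2*O)) = 673*(1/(2*O))/6 = 673/(12*O))
(-187693 + 282224) + S(574) = (-187693 + 282224) + (673/12)/574 = 94531 + (673/12)*(1/574) = 94531 + 673/6888 = 651130201/6888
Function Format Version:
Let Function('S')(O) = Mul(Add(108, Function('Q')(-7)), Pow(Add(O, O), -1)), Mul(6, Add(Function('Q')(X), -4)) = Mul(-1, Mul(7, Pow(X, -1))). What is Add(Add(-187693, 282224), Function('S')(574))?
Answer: Rational(651130201, 6888) ≈ 94531.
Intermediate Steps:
Function('Q')(X) = Add(4, Mul(Rational(-7, 6), Pow(X, -1))) (Function('Q')(X) = Add(4, Mul(Rational(1, 6), Mul(-1, Mul(7, Pow(X, -1))))) = Add(4, Mul(Rational(1, 6), Mul(-7, Pow(X, -1)))) = Add(4, Mul(Rational(-7, 6), Pow(X, -1))))
Function('S')(O) = Mul(Rational(673, 12), Pow(O, -1)) (Function('S')(O) = Mul(Add(108, Add(4, Mul(Rational(-7, 6), Pow(-7, -1)))), Pow(Add(O, O), -1)) = Mul(Add(108, Add(4, Mul(Rational(-7, 6), Rational(-1, 7)))), Pow(Mul(2, O), -1)) = Mul(Add(108, Add(4, Rational(1, 6))), Mul(Rational(1, 2), Pow(O, -1))) = Mul(Add(108, Rational(25, 6)), Mul(Rational(1, 2), Pow(O, -1))) = Mul(Rational(673, 6), Mul(Rational(1, 2), Pow(O, -1))) = Mul(Rational(673, 12), Pow(O, -1)))
Add(Add(-187693, 282224), Function('S')(574)) = Add(Add(-187693, 282224), Mul(Rational(673, 12), Pow(574, -1))) = Add(94531, Mul(Rational(673, 12), Rational(1, 574))) = Add(94531, Rational(673, 6888)) = Rational(651130201, 6888)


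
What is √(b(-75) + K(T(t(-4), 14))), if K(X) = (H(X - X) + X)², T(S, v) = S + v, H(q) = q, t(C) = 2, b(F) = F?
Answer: √181 ≈ 13.454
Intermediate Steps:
K(X) = X² (K(X) = ((X - X) + X)² = (0 + X)² = X²)
√(b(-75) + K(T(t(-4), 14))) = √(-75 + (2 + 14)²) = √(-75 + 16²) = √(-75 + 256) = √181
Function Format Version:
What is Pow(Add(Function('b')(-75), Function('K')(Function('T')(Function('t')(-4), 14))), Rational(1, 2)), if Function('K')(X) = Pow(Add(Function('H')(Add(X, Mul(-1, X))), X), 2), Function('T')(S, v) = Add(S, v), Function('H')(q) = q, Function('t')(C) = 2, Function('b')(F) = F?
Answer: Pow(181, Rational(1, 2)) ≈ 13.454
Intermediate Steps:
Function('K')(X) = Pow(X, 2) (Function('K')(X) = Pow(Add(Add(X, Mul(-1, X)), X), 2) = Pow(Add(0, X), 2) = Pow(X, 2))
Pow(Add(Function('b')(-75), Function('K')(Function('T')(Function('t')(-4), 14))), Rational(1, 2)) = Pow(Add(-75, Pow(Add(2, 14), 2)), Rational(1, 2)) = Pow(Add(-75, Pow(16, 2)), Rational(1, 2)) = Pow(Add(-75, 256), Rational(1, 2)) = Pow(181, Rational(1, 2))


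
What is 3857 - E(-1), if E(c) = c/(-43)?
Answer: 165850/43 ≈ 3857.0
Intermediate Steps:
E(c) = -c/43 (E(c) = c*(-1/43) = -c/43)
3857 - E(-1) = 3857 - (-1)*(-1)/43 = 3857 - 1*1/43 = 3857 - 1/43 = 165850/43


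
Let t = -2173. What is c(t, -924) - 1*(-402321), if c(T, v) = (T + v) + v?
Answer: 398300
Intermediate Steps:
c(T, v) = T + 2*v
c(t, -924) - 1*(-402321) = (-2173 + 2*(-924)) - 1*(-402321) = (-2173 - 1848) + 402321 = -4021 + 402321 = 398300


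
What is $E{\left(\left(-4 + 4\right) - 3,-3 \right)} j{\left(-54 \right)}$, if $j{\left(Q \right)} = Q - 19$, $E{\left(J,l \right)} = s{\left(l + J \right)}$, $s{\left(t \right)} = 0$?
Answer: $0$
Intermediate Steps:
$E{\left(J,l \right)} = 0$
$j{\left(Q \right)} = -19 + Q$ ($j{\left(Q \right)} = Q - 19 = -19 + Q$)
$E{\left(\left(-4 + 4\right) - 3,-3 \right)} j{\left(-54 \right)} = 0 \left(-19 - 54\right) = 0 \left(-73\right) = 0$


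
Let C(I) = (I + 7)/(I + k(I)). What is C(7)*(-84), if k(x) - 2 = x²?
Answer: -588/29 ≈ -20.276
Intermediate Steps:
k(x) = 2 + x²
C(I) = (7 + I)/(2 + I + I²) (C(I) = (I + 7)/(I + (2 + I²)) = (7 + I)/(2 + I + I²))
C(7)*(-84) = ((7 + 7)/(2 + 7 + 7²))*(-84) = (14/(2 + 7 + 49))*(-84) = (14/58)*(-84) = ((1/58)*14)*(-84) = (7/29)*(-84) = -588/29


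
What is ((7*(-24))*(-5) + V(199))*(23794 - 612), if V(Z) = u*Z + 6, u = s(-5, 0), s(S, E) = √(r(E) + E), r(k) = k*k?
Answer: 19611972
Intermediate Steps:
r(k) = k²
s(S, E) = √(E + E²) (s(S, E) = √(E² + E) = √(E + E²))
u = 0 (u = √(0*(1 + 0)) = √(0*1) = √0 = 0)
V(Z) = 6 (V(Z) = 0*Z + 6 = 0 + 6 = 6)
((7*(-24))*(-5) + V(199))*(23794 - 612) = ((7*(-24))*(-5) + 6)*(23794 - 612) = (-168*(-5) + 6)*23182 = (840 + 6)*23182 = 846*23182 = 19611972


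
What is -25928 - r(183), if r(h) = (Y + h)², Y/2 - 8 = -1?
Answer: -64737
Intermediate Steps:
Y = 14 (Y = 16 + 2*(-1) = 16 - 2 = 14)
r(h) = (14 + h)²
-25928 - r(183) = -25928 - (14 + 183)² = -25928 - 1*197² = -25928 - 1*38809 = -25928 - 38809 = -64737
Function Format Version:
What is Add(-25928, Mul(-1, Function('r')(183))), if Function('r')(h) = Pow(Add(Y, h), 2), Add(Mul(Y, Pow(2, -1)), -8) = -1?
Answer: -64737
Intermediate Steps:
Y = 14 (Y = Add(16, Mul(2, -1)) = Add(16, -2) = 14)
Function('r')(h) = Pow(Add(14, h), 2)
Add(-25928, Mul(-1, Function('r')(183))) = Add(-25928, Mul(-1, Pow(Add(14, 183), 2))) = Add(-25928, Mul(-1, Pow(197, 2))) = Add(-25928, Mul(-1, 38809)) = Add(-25928, -38809) = -64737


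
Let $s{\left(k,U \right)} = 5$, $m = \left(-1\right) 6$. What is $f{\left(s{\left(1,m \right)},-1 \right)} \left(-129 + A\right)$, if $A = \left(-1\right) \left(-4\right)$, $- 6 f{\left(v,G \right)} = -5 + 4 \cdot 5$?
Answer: $\frac{625}{2} \approx 312.5$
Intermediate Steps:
$m = -6$
$f{\left(v,G \right)} = - \frac{5}{2}$ ($f{\left(v,G \right)} = - \frac{-5 + 4 \cdot 5}{6} = - \frac{-5 + 20}{6} = \left(- \frac{1}{6}\right) 15 = - \frac{5}{2}$)
$A = 4$
$f{\left(s{\left(1,m \right)},-1 \right)} \left(-129 + A\right) = - \frac{5 \left(-129 + 4\right)}{2} = \left(- \frac{5}{2}\right) \left(-125\right) = \frac{625}{2}$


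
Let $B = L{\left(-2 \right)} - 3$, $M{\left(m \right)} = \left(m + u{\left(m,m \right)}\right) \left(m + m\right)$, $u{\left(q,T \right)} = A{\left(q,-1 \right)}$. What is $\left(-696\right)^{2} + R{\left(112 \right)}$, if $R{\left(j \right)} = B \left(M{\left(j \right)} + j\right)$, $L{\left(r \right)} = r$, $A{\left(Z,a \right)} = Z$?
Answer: $232976$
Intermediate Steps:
$u{\left(q,T \right)} = q$
$M{\left(m \right)} = 4 m^{2}$ ($M{\left(m \right)} = \left(m + m\right) \left(m + m\right) = 2 m 2 m = 4 m^{2}$)
$B = -5$ ($B = -2 - 3 = -5$)
$R{\left(j \right)} = - 20 j^{2} - 5 j$ ($R{\left(j \right)} = - 5 \left(4 j^{2} + j\right) = - 5 \left(j + 4 j^{2}\right) = - 20 j^{2} - 5 j$)
$\left(-696\right)^{2} + R{\left(112 \right)} = \left(-696\right)^{2} + 5 \cdot 112 \left(-1 - 448\right) = 484416 + 5 \cdot 112 \left(-1 - 448\right) = 484416 + 5 \cdot 112 \left(-449\right) = 484416 - 251440 = 232976$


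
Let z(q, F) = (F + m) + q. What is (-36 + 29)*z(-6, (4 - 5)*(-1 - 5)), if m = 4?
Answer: -28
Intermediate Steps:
z(q, F) = 4 + F + q (z(q, F) = (F + 4) + q = (4 + F) + q = 4 + F + q)
(-36 + 29)*z(-6, (4 - 5)*(-1 - 5)) = (-36 + 29)*(4 + (4 - 5)*(-1 - 5) - 6) = -7*(4 - 1*(-6) - 6) = -7*(4 + 6 - 6) = -7*4 = -28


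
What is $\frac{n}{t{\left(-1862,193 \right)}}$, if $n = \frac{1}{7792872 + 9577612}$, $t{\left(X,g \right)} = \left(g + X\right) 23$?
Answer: $- \frac{1}{666800769308} \approx -1.4997 \cdot 10^{-12}$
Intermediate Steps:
$t{\left(X,g \right)} = 23 X + 23 g$ ($t{\left(X,g \right)} = \left(X + g\right) 23 = 23 X + 23 g$)
$n = \frac{1}{17370484} \approx 5.7569 \cdot 10^{-8}$
$\frac{n}{t{\left(-1862,193 \right)}} = \frac{1}{17370484 \left(23 \left(-1862\right) + 23 \cdot 193\right)} = \frac{1}{17370484 \left(-42826 + 4439\right)} = \frac{1}{17370484 \left(-38387\right)} = \frac{1}{17370484} \left(- \frac{1}{38387}\right) = - \frac{1}{666800769308}$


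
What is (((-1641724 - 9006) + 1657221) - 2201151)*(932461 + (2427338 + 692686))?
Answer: -8893826730100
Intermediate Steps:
(((-1641724 - 9006) + 1657221) - 2201151)*(932461 + (2427338 + 692686)) = ((-1650730 + 1657221) - 2201151)*(932461 + 3120024) = (6491 - 2201151)*4052485 = -2194660*4052485 = -8893826730100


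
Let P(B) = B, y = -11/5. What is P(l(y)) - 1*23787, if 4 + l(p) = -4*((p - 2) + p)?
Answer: -118827/5 ≈ -23765.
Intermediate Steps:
y = -11/5 (y = -11*1/5 = -11/5 ≈ -2.2000)
l(p) = 4 - 8*p (l(p) = -4 - 4*((p - 2) + p) = -4 - 4*((-2 + p) + p) = -4 - 4*(-2 + 2*p) = -4 + (8 - 8*p) = 4 - 8*p)
P(l(y)) - 1*23787 = (4 - 8*(-11/5)) - 1*23787 = (4 + 88/5) - 23787 = 108/5 - 23787 = -118827/5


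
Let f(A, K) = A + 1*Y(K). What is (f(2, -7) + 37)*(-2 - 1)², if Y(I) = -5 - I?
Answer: 369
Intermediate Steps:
f(A, K) = -5 + A - K (f(A, K) = A + 1*(-5 - K) = A + (-5 - K) = -5 + A - K)
(f(2, -7) + 37)*(-2 - 1)² = ((-5 + 2 - 1*(-7)) + 37)*(-2 - 1)² = ((-5 + 2 + 7) + 37)*(-3)² = (4 + 37)*9 = 41*9 = 369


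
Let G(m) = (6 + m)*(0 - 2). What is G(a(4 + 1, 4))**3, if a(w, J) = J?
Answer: -8000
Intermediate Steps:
G(m) = -12 - 2*m (G(m) = (6 + m)*(-2) = -12 - 2*m)
G(a(4 + 1, 4))**3 = (-12 - 2*4)**3 = (-12 - 8)**3 = (-20)**3 = -8000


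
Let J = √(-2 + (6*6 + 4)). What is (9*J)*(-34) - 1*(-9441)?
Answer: 9441 - 306*√38 ≈ 7554.7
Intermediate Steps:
J = √38 (J = √(-2 + (36 + 4)) = √(-2 + 40) = √38 ≈ 6.1644)
(9*J)*(-34) - 1*(-9441) = (9*√38)*(-34) - 1*(-9441) = -306*√38 + 9441 = 9441 - 306*√38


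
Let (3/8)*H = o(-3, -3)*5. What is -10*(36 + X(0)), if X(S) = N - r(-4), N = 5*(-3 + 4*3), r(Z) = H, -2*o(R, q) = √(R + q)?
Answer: -810 - 200*I*√6/3 ≈ -810.0 - 163.3*I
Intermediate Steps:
o(R, q) = -√(R + q)/2
H = -20*I*√6/3 (H = 8*(-√(-3 - 3)/2*5)/3 = 8*(-I*√6/2*5)/3 = 8*(-5*I*√6/2)/3 = -20*I*√6/3 ≈ -16.33*I)
r(Z) = -20*I*√6/3
N = 45 (N = 5*(-3 + 12) = 5*9 = 45)
X(S) = 45 + 20*I*√6/3 (X(S) = 45 - (-20)*I*√6/3 = 45 + 20*I*√6/3)
-10*(36 + X(0)) = -10*(36 + (45 + 20*I*√6/3)) = -10*(81 + 20*I*√6/3) = -810 - 200*I*√6/3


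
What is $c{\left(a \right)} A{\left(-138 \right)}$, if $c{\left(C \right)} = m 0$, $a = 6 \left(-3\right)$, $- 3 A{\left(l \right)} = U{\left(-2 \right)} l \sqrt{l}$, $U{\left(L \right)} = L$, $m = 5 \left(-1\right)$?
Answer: $0$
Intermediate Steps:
$m = -5$
$A{\left(l \right)} = \frac{2 l^{\frac{3}{2}}}{3}$ ($A{\left(l \right)} = - \frac{- 2 l \sqrt{l}}{3} = - \frac{\left(-2\right) l^{\frac{3}{2}}}{3} = \frac{2 l^{\frac{3}{2}}}{3}$)
$a = -18$
$c{\left(C \right)} = 0$ ($c{\left(C \right)} = \left(-5\right) 0 = 0$)
$c{\left(a \right)} A{\left(-138 \right)} = 0 \frac{2 \left(-138\right)^{\frac{3}{2}}}{3} = 0 \frac{2 \left(- 138 i \sqrt{138}\right)}{3} = 0 \left(- 92 i \sqrt{138}\right) = 0$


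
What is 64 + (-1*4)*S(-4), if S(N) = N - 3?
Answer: 92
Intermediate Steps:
S(N) = -3 + N
64 + (-1*4)*S(-4) = 64 + (-1*4)*(-3 - 4) = 64 - 4*(-7) = 64 + 28 = 92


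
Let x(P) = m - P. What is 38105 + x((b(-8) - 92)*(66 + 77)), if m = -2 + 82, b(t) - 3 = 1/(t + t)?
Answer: 814735/16 ≈ 50921.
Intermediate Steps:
b(t) = 3 + 1/(2*t) (b(t) = 3 + 1/(t + t) = 3 + 1/(2*t))
m = 80
x(P) = 80 - P
38105 + x((b(-8) - 92)*(66 + 77)) = 38105 + (80 - ((3 + (½)/(-8)) - 92)*(66 + 77)) = 38105 + (80 - ((3 + (½)*(-⅛)) - 92)*143) = 38105 + (80 - ((3 - 1/16) - 92)*143) = 38105 + (80 - (47/16 - 92)*143) = 38105 + (80 - (-1425)*143/16) = 38105 + (80 - 1*(-203775/16)) = 38105 + (80 + 203775/16) = 38105 + 205055/16 = 814735/16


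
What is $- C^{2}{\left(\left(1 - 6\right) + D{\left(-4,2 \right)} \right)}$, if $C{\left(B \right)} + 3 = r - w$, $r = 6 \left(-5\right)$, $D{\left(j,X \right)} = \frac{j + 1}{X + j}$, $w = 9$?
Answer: $-1764$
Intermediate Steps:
$D{\left(j,X \right)} = \frac{1 + j}{X + j}$
$r = -30$
$C{\left(B \right)} = -42$ ($C{\left(B \right)} = -3 - 39 = -42$)
$- C^{2}{\left(\left(1 - 6\right) + D{\left(-4,2 \right)} \right)} = - \left(-42\right)^{2} = \left(-1\right) 1764 = -1764$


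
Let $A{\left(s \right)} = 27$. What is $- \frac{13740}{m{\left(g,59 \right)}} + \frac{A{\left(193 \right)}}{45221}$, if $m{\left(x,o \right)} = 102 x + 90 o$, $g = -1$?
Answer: $- \frac{51766327}{19625914} \approx -2.6377$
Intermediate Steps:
$m{\left(x,o \right)} = 90 o + 102 x$
$- \frac{13740}{m{\left(g,59 \right)}} + \frac{A{\left(193 \right)}}{45221} = - \frac{13740}{90 \cdot 59 + 102 \left(-1\right)} + \frac{27}{45221} = - \frac{13740}{5310 - 102} + 27 \cdot \frac{1}{45221} = - \frac{13740}{5208} + \frac{27}{45221} = \left(-13740\right) \frac{1}{5208} + \frac{27}{45221} = - \frac{1145}{434} + \frac{27}{45221} = - \frac{51766327}{19625914}$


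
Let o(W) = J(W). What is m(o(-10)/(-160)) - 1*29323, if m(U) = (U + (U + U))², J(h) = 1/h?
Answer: -75066879991/2560000 ≈ -29323.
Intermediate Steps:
o(W) = 1/W
m(U) = 9*U² (m(U) = (U + 2*U)² = (3*U)² = 9*U²)
m(o(-10)/(-160)) - 1*29323 = 9*(1/(-10*(-160)))² - 1*29323 = 9*(-⅒*(-1/160))² - 29323 = 9*(1/1600)² - 29323 = 9*(1/2560000) - 29323 = 9/2560000 - 29323 = -75066879991/2560000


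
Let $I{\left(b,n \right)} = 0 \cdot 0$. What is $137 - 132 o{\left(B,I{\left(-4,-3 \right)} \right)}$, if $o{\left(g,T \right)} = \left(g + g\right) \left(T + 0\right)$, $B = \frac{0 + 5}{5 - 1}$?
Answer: $137$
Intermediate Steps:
$I{\left(b,n \right)} = 0$
$B = \frac{5}{4} \approx 1.25$
$o{\left(g,T \right)} = 2 T g$ ($o{\left(g,T \right)} = 2 g T = 2 T g$)
$137 - 132 o{\left(B,I{\left(-4,-3 \right)} \right)} = 137 - 132 \cdot 2 \cdot 0 \cdot \frac{5}{4} = 137 - 0 = 137 + 0 = 137$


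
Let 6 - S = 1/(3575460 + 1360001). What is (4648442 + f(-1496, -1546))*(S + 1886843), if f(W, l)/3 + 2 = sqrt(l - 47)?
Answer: 43288419181067865168/4935461 + 83812226871492*I*sqrt(177)/4935461 ≈ 8.7709e+12 + 2.2593e+8*I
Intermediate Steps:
S = 29612765/4935461 (S = 6 - 1/(3575460 + 1360001) = 6 - 1/4935461 = 29612765/4935461 ≈ 6.0000)
f(W, l) = -6 + 3*sqrt(-47 + l) (f(W, l) = -6 + 3*sqrt(l - 47) = -6 + 3*sqrt(-47 + l))
(4648442 + f(-1496, -1546))*(S + 1886843) = (4648442 + (-6 + 3*sqrt(-47 - 1546)))*(29612765/4935461 + 1886843) = (4648442 + (-6 + 3*sqrt(-1593)))*(9312469652388/4935461) = (4648442 + (-6 + 3*(3*I*sqrt(177))))*(9312469652388/4935461) = (4648442 + (-6 + 9*I*sqrt(177)))*(9312469652388/4935461) = (4648436 + 9*I*sqrt(177))*(9312469652388/4935461) = 43288419181067865168/4935461 + 83812226871492*I*sqrt(177)/4935461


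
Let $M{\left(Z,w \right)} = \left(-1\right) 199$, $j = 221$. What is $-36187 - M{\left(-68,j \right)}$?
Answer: $-35988$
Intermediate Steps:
$M{\left(Z,w \right)} = -199$
$-36187 - M{\left(-68,j \right)} = -36187 - -199 = -36187 + 199 = -35988$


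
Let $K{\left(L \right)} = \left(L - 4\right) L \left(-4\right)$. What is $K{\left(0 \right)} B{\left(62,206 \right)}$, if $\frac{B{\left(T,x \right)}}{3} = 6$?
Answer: $0$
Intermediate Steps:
$K{\left(L \right)} = - 4 L \left(-4 + L\right)$ ($K{\left(L \right)} = \left(-4 + L\right) L \left(-4\right) = L \left(-4 + L\right) \left(-4\right) = - 4 L \left(-4 + L\right)$)
$B{\left(T,x \right)} = 18$ ($B{\left(T,x \right)} = 3 \cdot 6 = 18$)
$K{\left(0 \right)} B{\left(62,206 \right)} = 4 \cdot 0 \left(4 - 0\right) 18 = 4 \cdot 0 \left(4 + 0\right) 18 = 4 \cdot 0 \cdot 4 \cdot 18 = 0 \cdot 18 = 0$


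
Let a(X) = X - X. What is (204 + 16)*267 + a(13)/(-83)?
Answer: 58740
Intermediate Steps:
a(X) = 0
(204 + 16)*267 + a(13)/(-83) = (204 + 16)*267 + 0/(-83) = 220*267 + 0*(-1/83) = 58740 + 0 = 58740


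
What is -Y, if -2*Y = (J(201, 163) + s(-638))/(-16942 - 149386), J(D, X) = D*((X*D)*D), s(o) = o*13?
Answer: -1323649669/332656 ≈ -3979.0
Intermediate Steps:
s(o) = 13*o
J(D, X) = X*D³ (J(D, X) = D*((D*X)*D) = D*(X*D²) = X*D³)
Y = 1323649669/332656 (Y = -(163*201³ + 13*(-638))/(2*(-16942 - 149386)) = -(163*8120601 - 8294)/(2*(-166328)) = -(1323657963 - 8294)*(-1)/(2*166328) = -1323649669*(-1)/(2*166328) = -½*(-1323649669/166328) = 1323649669/332656 ≈ 3979.0)
-Y = -1*1323649669/332656 = -1323649669/332656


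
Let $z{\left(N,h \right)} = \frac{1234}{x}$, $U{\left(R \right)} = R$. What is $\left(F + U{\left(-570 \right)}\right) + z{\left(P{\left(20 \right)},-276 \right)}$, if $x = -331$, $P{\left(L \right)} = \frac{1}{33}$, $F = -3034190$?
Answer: $- \frac{1004506794}{331} \approx -3.0348 \cdot 10^{6}$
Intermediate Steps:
$P{\left(L \right)} = \frac{1}{33}$
$z{\left(N,h \right)} = - \frac{1234}{331}$ ($z{\left(N,h \right)} = \frac{1234}{-331} = 1234 \left(- \frac{1}{331}\right) = - \frac{1234}{331}$)
$\left(F + U{\left(-570 \right)}\right) + z{\left(P{\left(20 \right)},-276 \right)} = \left(-3034190 - 570\right) - \frac{1234}{331} = -3034760 - \frac{1234}{331} = - \frac{1004506794}{331}$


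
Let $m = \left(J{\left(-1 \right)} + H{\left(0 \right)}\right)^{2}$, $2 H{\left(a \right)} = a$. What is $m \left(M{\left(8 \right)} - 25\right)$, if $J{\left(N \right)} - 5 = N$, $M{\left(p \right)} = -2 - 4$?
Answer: $-496$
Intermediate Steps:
$M{\left(p \right)} = -6$
$H{\left(a \right)} = \frac{a}{2}$
$J{\left(N \right)} = 5 + N$
$m = 16$ ($m = \left(\left(5 - 1\right) + \frac{1}{2} \cdot 0\right)^{2} = \left(4 + 0\right)^{2} = 4^{2} = 16$)
$m \left(M{\left(8 \right)} - 25\right) = 16 \left(-6 - 25\right) = 16 \left(-31\right) = -496$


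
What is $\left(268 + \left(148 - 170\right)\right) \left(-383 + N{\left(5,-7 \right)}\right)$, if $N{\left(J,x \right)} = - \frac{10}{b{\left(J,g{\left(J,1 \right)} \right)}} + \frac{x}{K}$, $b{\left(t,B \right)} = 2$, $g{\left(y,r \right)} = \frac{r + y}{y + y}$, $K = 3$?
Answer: $-96022$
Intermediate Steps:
$g{\left(y,r \right)} = \frac{r + y}{2 y}$
$N{\left(J,x \right)} = -5 + \frac{x}{3}$ ($N{\left(J,x \right)} = - \frac{10}{2} + \frac{x}{3} = \left(-10\right) \frac{1}{2} + x \frac{1}{3} = -5 + \frac{x}{3}$)
$\left(268 + \left(148 - 170\right)\right) \left(-383 + N{\left(5,-7 \right)}\right) = \left(268 + \left(148 - 170\right)\right) \left(-383 + \left(-5 + \frac{1}{3} \left(-7\right)\right)\right) = \left(268 - 22\right) \left(-383 - \frac{22}{3}\right) = 246 \left(-383 - \frac{22}{3}\right) = 246 \left(- \frac{1171}{3}\right) = -96022$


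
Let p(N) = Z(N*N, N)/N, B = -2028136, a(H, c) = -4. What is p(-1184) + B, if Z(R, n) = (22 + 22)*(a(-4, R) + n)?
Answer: -150078797/74 ≈ -2.0281e+6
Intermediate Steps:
Z(R, n) = -176 + 44*n (Z(R, n) = (22 + 22)*(-4 + n) = 44*(-4 + n) = -176 + 44*n)
p(N) = (-176 + 44*N)/N
p(-1184) + B = (44 - 176/(-1184)) - 2028136 = (44 - 176*(-1/1184)) - 2028136 = (44 + 11/74) - 2028136 = 3267/74 - 2028136 = -150078797/74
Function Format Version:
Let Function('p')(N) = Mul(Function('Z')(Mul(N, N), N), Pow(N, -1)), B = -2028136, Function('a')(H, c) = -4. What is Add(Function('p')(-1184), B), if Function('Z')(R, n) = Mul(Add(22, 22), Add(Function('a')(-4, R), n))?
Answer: Rational(-150078797, 74) ≈ -2.0281e+6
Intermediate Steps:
Function('Z')(R, n) = Add(-176, Mul(44, n)) (Function('Z')(R, n) = Mul(Add(22, 22), Add(-4, n)) = Mul(44, Add(-4, n)) = Add(-176, Mul(44, n)))
Function('p')(N) = Mul(Pow(N, -1), Add(-176, Mul(44, N))) (Function('p')(N) = Mul(Add(-176, Mul(44, N)), Pow(N, -1)) = Mul(Pow(N, -1), Add(-176, Mul(44, N))))
Add(Function('p')(-1184), B) = Add(Add(44, Mul(-176, Pow(-1184, -1))), -2028136) = Add(Add(44, Mul(-176, Rational(-1, 1184))), -2028136) = Add(Add(44, Rational(11, 74)), -2028136) = Add(Rational(3267, 74), -2028136) = Rational(-150078797, 74)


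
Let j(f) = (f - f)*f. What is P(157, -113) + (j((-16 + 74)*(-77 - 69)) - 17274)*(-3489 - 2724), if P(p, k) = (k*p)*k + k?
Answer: 109327982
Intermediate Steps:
P(p, k) = k + p*k² (P(p, k) = p*k² + k = k + p*k²)
j(f) = 0 (j(f) = 0*f = 0)
P(157, -113) + (j((-16 + 74)*(-77 - 69)) - 17274)*(-3489 - 2724) = -113*(1 - 113*157) + (0 - 17274)*(-3489 - 2724) = -113*(1 - 17741) - 17274*(-6213) = -113*(-17740) + 107323362 = 2004620 + 107323362 = 109327982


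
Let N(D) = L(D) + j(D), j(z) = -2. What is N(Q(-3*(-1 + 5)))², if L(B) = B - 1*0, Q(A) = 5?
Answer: 9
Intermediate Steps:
L(B) = B (L(B) = B + 0 = B)
N(D) = -2 + D (N(D) = D - 2 = -2 + D)
N(Q(-3*(-1 + 5)))² = (-2 + 5)² = 3² = 9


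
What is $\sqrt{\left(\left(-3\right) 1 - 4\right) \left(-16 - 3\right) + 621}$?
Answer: $\sqrt{754} \approx 27.459$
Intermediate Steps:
$\sqrt{\left(\left(-3\right) 1 - 4\right) \left(-16 - 3\right) + 621} = \sqrt{\left(-3 - 4\right) \left(-16 - 3\right) + 621} = \sqrt{- 7 \left(-16 - 3\right) + 621} = \sqrt{\left(-7\right) \left(-19\right) + 621} = \sqrt{133 + 621} = \sqrt{754}$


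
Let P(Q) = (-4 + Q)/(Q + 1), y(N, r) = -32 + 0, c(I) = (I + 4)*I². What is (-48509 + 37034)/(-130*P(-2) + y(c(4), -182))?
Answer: 11475/812 ≈ 14.132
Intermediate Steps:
c(I) = I²*(4 + I) (c(I) = (4 + I)*I² = I²*(4 + I))
y(N, r) = -32
P(Q) = (-4 + Q)/(1 + Q)
(-48509 + 37034)/(-130*P(-2) + y(c(4), -182)) = (-48509 + 37034)/(-130*(-4 - 2)/(1 - 2) - 32) = -11475/(-130*(-6)/(-1) - 32) = -11475/(-(-130)*(-6) - 32) = -11475/(-130*6 - 32) = -11475/(-780 - 32) = -11475/(-812) = -11475*(-1/812) = 11475/812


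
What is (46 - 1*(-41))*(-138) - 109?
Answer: -12115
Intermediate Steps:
(46 - 1*(-41))*(-138) - 109 = (46 + 41)*(-138) - 109 = 87*(-138) - 109 = -12006 - 109 = -12115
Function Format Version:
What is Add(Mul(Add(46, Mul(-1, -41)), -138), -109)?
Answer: -12115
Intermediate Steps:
Add(Mul(Add(46, Mul(-1, -41)), -138), -109) = Add(Mul(Add(46, 41), -138), -109) = Add(Mul(87, -138), -109) = Add(-12006, -109) = -12115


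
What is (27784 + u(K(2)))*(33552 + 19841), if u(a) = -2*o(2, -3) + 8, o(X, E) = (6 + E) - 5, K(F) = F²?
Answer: 1484111828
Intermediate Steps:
o(X, E) = 1 + E
u(a) = 12 (u(a) = -2*(1 - 3) + 8 = -2*(-2) + 8 = 4 + 8 = 12)
(27784 + u(K(2)))*(33552 + 19841) = (27784 + 12)*(33552 + 19841) = 27796*53393 = 1484111828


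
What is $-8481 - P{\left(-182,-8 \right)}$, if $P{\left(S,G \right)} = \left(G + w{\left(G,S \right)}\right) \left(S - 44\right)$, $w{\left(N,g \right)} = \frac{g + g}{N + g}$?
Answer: $- \frac{936323}{95} \approx -9856.0$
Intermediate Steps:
$w{\left(N,g \right)} = \frac{2 g}{N + g}$
$P{\left(S,G \right)} = \left(-44 + S\right) \left(G + \frac{2 S}{G + S}\right)$ ($P{\left(S,G \right)} = \left(G + \frac{2 S}{G + S}\right) \left(S - 44\right) = \left(G + \frac{2 S}{G + S}\right) \left(-44 + S\right) = \left(-44 + S\right) \left(G + \frac{2 S}{G + S}\right)$)
$-8481 - P{\left(-182,-8 \right)} = -8481 - \frac{\left(-88\right) \left(-182\right) + 2 \left(-182\right)^{2} - 8 \left(-44 - 182\right) \left(-8 - 182\right)}{-8 - 182} = -8481 - \frac{16016 + 2 \cdot 33124 - \left(-1808\right) \left(-190\right)}{-190} = -8481 - - \frac{16016 + 66248 - 343520}{190} = -8481 - \left(- \frac{1}{190}\right) \left(-261256\right) = -8481 - \frac{130628}{95} = - \frac{936323}{95}$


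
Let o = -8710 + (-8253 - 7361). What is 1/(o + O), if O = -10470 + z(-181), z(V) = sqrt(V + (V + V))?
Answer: -11598/403540993 - I*sqrt(543)/1210622979 ≈ -2.8741e-5 - 1.9248e-8*I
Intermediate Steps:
o = -24324 (o = -8710 - 15614 = -24324)
z(V) = sqrt(3)*sqrt(V) (z(V) = sqrt(V + 2*V) = sqrt(3*V) = sqrt(3)*sqrt(V))
O = -10470 + I*sqrt(543) (O = -10470 + sqrt(3)*sqrt(-181) = -10470 + sqrt(3)*(I*sqrt(181)) = -10470 + I*sqrt(543) ≈ -10470.0 + 23.302*I)
1/(o + O) = 1/(-24324 + (-10470 + I*sqrt(543))) = 1/(-34794 + I*sqrt(543))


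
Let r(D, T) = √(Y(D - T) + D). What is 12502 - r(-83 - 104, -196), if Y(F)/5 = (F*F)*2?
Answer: 12502 - √623 ≈ 12477.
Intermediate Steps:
Y(F) = 10*F² (Y(F) = 5*((F*F)*2) = 5*(F²*2) = 5*(2*F²) = 10*F²)
r(D, T) = √(D + 10*(D - T)²) (r(D, T) = √(10*(D - T)² + D) = √(D + 10*(D - T)²))
12502 - r(-83 - 104, -196) = 12502 - √((-83 - 104) + 10*((-83 - 104) - 1*(-196))²) = 12502 - √(-187 + 10*(-187 + 196)²) = 12502 - √(-187 + 10*9²) = 12502 - √(-187 + 10*81) = 12502 - √(-187 + 810) = 12502 - √623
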